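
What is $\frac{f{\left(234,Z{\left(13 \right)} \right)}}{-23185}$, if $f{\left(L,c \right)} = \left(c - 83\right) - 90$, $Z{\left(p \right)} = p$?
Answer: $\frac{32}{4637} \approx 0.006901$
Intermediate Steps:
$f{\left(L,c \right)} = -173 + c$ ($f{\left(L,c \right)} = \left(-83 + c\right) - 90 = -173 + c$)
$\frac{f{\left(234,Z{\left(13 \right)} \right)}}{-23185} = \frac{-173 + 13}{-23185} = \left(-160\right) \left(- \frac{1}{23185}\right) = \frac{32}{4637}$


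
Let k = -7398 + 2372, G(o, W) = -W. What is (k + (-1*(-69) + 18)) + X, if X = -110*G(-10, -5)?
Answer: -5489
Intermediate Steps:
k = -5026
X = -550 (X = -(-110)*(-5) = -110*5 = -550)
(k + (-1*(-69) + 18)) + X = (-5026 + (-1*(-69) + 18)) - 550 = (-5026 + (69 + 18)) - 550 = (-5026 + 87) - 550 = -4939 - 550 = -5489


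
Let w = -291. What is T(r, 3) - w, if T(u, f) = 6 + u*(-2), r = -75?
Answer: 447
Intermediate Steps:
T(u, f) = 6 - 2*u
T(r, 3) - w = (6 - 2*(-75)) - 1*(-291) = (6 + 150) + 291 = 156 + 291 = 447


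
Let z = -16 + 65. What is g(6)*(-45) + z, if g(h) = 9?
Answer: -356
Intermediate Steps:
z = 49
g(6)*(-45) + z = 9*(-45) + 49 = -405 + 49 = -356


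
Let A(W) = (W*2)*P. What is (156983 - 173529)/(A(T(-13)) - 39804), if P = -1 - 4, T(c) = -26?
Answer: 8273/19772 ≈ 0.41842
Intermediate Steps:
P = -5
A(W) = -10*W (A(W) = (W*2)*(-5) = (2*W)*(-5) = -10*W)
(156983 - 173529)/(A(T(-13)) - 39804) = (156983 - 173529)/(-10*(-26) - 39804) = -16546/(260 - 39804) = -16546/(-39544) = -16546*(-1/39544) = 8273/19772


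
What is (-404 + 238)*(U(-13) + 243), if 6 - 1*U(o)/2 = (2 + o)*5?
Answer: -60590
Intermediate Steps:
U(o) = -8 - 10*o (U(o) = 12 - 2*(2 + o)*5 = 12 - 2*(10 + 5*o) = 12 + (-20 - 10*o) = -8 - 10*o)
(-404 + 238)*(U(-13) + 243) = (-404 + 238)*((-8 - 10*(-13)) + 243) = -166*((-8 + 130) + 243) = -166*(122 + 243) = -166*365 = -60590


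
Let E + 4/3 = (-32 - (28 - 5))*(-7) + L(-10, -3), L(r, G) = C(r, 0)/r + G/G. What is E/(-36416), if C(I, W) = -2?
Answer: -5773/546240 ≈ -0.010569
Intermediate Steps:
L(r, G) = 1 - 2/r (L(r, G) = -2/r + G/G = -2/r + 1 = 1 - 2/r)
E = 5773/15 (E = -4/3 + ((-32 - (28 - 5))*(-7) + (-2 - 10)/(-10)) = -4/3 + ((-32 - 1*23)*(-7) - 1/10*(-12)) = -4/3 + ((-32 - 23)*(-7) + 6/5) = -4/3 + (-55*(-7) + 6/5) = -4/3 + (385 + 6/5) = -4/3 + 1931/5 = 5773/15 ≈ 384.87)
E/(-36416) = (5773/15)/(-36416) = (5773/15)*(-1/36416) = -5773/546240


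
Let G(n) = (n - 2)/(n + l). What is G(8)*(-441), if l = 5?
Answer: -2646/13 ≈ -203.54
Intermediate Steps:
G(n) = (-2 + n)/(5 + n) (G(n) = (n - 2)/(n + 5) = (-2 + n)/(5 + n))
G(8)*(-441) = ((-2 + 8)/(5 + 8))*(-441) = (6/13)*(-441) = -2646/13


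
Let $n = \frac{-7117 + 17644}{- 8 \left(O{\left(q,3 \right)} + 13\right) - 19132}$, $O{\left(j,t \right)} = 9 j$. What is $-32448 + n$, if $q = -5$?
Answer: $- \frac{1687325}{52} \approx -32449.0$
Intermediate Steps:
$n = - \frac{29}{52}$ ($n = \frac{-7117 + 17644}{- 8 \left(9 \left(-5\right) + 13\right) - 19132} = \frac{10527}{- 8 \left(-45 + 13\right) - 19132} = \frac{10527}{\left(-8\right) \left(-32\right) - 19132} = \frac{10527}{256 - 19132} = \frac{10527}{-18876} = 10527 \left(- \frac{1}{18876}\right) = - \frac{29}{52} \approx -0.55769$)
$-32448 + n = -32448 - \frac{29}{52} = - \frac{1687325}{52}$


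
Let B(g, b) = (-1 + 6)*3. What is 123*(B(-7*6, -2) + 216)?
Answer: 28413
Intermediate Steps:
B(g, b) = 15 (B(g, b) = 5*3 = 15)
123*(B(-7*6, -2) + 216) = 123*(15 + 216) = 123*231 = 28413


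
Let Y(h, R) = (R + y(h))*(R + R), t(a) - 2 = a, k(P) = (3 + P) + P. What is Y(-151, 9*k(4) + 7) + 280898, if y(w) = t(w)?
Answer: 271782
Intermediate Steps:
k(P) = 3 + 2*P
t(a) = 2 + a
y(w) = 2 + w
Y(h, R) = 2*R*(2 + R + h) (Y(h, R) = (R + (2 + h))*(R + R) = (2 + R + h)*(2*R) = 2*R*(2 + R + h))
Y(-151, 9*k(4) + 7) + 280898 = 2*(9*(3 + 2*4) + 7)*(2 + (9*(3 + 2*4) + 7) - 151) + 280898 = 2*(9*(3 + 8) + 7)*(2 + (9*(3 + 8) + 7) - 151) + 280898 = 2*(9*11 + 7)*(2 + (9*11 + 7) - 151) + 280898 = 2*(99 + 7)*(2 + (99 + 7) - 151) + 280898 = 2*106*(2 + 106 - 151) + 280898 = 2*106*(-43) + 280898 = -9116 + 280898 = 271782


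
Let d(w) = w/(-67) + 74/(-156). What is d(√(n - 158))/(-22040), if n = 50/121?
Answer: 37/1719120 + I*√4767/8121740 ≈ 2.1523e-5 + 8.5011e-6*I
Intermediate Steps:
n = 50/121 (n = 50*(1/121) = 50/121 ≈ 0.41322)
d(w) = -37/78 - w/67 (d(w) = w*(-1/67) + 74*(-1/156) = -w/67 - 37/78 = -37/78 - w/67)
d(√(n - 158))/(-22040) = (-37/78 - √(50/121 - 158)/67)/(-22040) = (-37/78 - 2*I*√4767/737)*(-1/22040) = 37/1719120 + I*√4767/8121740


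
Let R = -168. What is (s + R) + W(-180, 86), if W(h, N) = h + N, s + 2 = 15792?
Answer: 15528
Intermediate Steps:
s = 15790 (s = -2 + 15792 = 15790)
W(h, N) = N + h
(s + R) + W(-180, 86) = (15790 - 168) + (86 - 180) = 15622 - 94 = 15528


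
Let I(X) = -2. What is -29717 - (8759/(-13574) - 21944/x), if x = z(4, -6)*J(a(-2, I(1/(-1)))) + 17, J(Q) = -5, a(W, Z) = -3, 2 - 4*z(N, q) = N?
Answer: -1164283573/40722 ≈ -28591.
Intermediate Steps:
z(N, q) = ½ - N/4
x = 39/2 (x = (½ - ¼*4)*(-5) + 17 = (½ - 1)*(-5) + 17 = -½*(-5) + 17 = 5/2 + 17 = 39/2 ≈ 19.500)
-29717 - (8759/(-13574) - 21944/x) = -29717 - (8759/(-13574) - 21944/39/2) = -29717 - (8759*(-1/13574) - 21944*2/39) = -29717 - (-8759/13574 - 3376/3) = -29717 - 1*(-45852101/40722) = -29717 + 45852101/40722 = -1164283573/40722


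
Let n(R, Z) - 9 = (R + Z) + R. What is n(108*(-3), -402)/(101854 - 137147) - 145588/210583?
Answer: -4919020381/7432105819 ≈ -0.66186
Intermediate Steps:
n(R, Z) = 9 + Z + 2*R (n(R, Z) = 9 + ((R + Z) + R) = 9 + (Z + 2*R) = 9 + Z + 2*R)
n(108*(-3), -402)/(101854 - 137147) - 145588/210583 = (9 - 402 + 2*(108*(-3)))/(101854 - 137147) - 145588/210583 = (9 - 402 + 2*(-324))/(-35293) - 145588*1/210583 = (9 - 402 - 648)*(-1/35293) - 145588/210583 = -1041*(-1/35293) - 145588/210583 = 1041/35293 - 145588/210583 = -4919020381/7432105819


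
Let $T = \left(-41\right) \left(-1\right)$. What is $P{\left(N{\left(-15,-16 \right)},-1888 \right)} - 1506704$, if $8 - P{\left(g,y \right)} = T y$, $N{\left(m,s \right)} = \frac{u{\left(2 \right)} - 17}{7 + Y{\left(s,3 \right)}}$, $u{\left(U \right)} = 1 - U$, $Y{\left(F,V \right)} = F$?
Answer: $-1429288$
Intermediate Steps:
$T = 41$
$N{\left(m,s \right)} = - \frac{18}{7 + s}$ ($N{\left(m,s \right)} = \frac{\left(1 - 2\right) - 17}{7 + s} = \frac{-1 - 17}{7 + s} = - \frac{18}{7 + s}$)
$P{\left(g,y \right)} = 8 - 41 y$
$P{\left(N{\left(-15,-16 \right)},-1888 \right)} - 1506704 = \left(8 - -77408\right) - 1506704 = \left(8 + 77408\right) - 1506704 = 77416 - 1506704 = -1429288$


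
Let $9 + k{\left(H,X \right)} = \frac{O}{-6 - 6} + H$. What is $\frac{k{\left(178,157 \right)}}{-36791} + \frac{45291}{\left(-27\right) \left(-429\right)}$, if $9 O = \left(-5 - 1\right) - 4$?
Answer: $\frac{369853907}{94700034} \approx 3.9055$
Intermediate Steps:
$O = - \frac{10}{9}$ ($O = \frac{\left(-5 - 1\right) - 4}{9} = \frac{-6 - 4}{9} = \frac{1}{9} \left(-10\right) = - \frac{10}{9} \approx -1.1111$)
$k{\left(H,X \right)} = - \frac{481}{54} + H$ ($k{\left(H,X \right)} = -9 + \left(- \frac{10}{9 \left(-6 - 6\right)} + H\right) = -9 + \left(- \frac{10}{9 \left(-12\right)} + H\right) = -9 + \left(\left(- \frac{10}{9}\right) \left(- \frac{1}{12}\right) + H\right) = -9 + \left(\frac{5}{54} + H\right) = - \frac{481}{54} + H$)
$\frac{k{\left(178,157 \right)}}{-36791} + \frac{45291}{\left(-27\right) \left(-429\right)} = \frac{- \frac{481}{54} + 178}{-36791} + \frac{45291}{\left(-27\right) \left(-429\right)} = \frac{9131}{54} \left(- \frac{1}{36791}\right) + \frac{45291}{11583} = - \frac{9131}{1986714} + 45291 \cdot \frac{1}{11583} = - \frac{9131}{1986714} + \frac{15097}{3861} = \frac{369853907}{94700034}$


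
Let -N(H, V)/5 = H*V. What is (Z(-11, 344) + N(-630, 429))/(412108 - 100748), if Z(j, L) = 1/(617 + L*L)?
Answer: 160747136551/37037206080 ≈ 4.3401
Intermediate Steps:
N(H, V) = -5*H*V
Z(j, L) = 1/(617 + L²)
(Z(-11, 344) + N(-630, 429))/(412108 - 100748) = (1/(617 + 344²) - 5*(-630)*429)/(412108 - 100748) = (1/(617 + 118336) + 1351350)/311360 = (1/118953 + 1351350)*(1/311360) = (160747136551/118953)*(1/311360) = 160747136551/37037206080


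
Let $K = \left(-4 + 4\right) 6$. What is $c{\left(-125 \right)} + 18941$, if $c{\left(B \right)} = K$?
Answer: $18941$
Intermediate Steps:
$K = 0$ ($K = 0 \cdot 6 = 0$)
$c{\left(B \right)} = 0$
$c{\left(-125 \right)} + 18941 = 0 + 18941 = 18941$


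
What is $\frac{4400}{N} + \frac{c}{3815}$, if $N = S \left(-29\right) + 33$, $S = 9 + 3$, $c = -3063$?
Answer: $- \frac{507167}{34335} \approx -14.771$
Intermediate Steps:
$S = 12$
$N = -315$ ($N = 12 \left(-29\right) + 33 = -348 + 33 = -315$)
$\frac{4400}{N} + \frac{c}{3815} = \frac{4400}{-315} - \frac{3063}{3815} = 4400 \left(- \frac{1}{315}\right) - \frac{3063}{3815} = - \frac{880}{63} - \frac{3063}{3815} = - \frac{507167}{34335}$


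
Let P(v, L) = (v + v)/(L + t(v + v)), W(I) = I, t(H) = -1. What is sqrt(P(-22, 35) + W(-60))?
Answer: I*sqrt(17714)/17 ≈ 7.8291*I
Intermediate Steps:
P(v, L) = 2*v/(-1 + L) (P(v, L) = (v + v)/(L - 1) = (2*v)/(-1 + L) = 2*v/(-1 + L))
sqrt(P(-22, 35) + W(-60)) = sqrt(2*(-22)/(-1 + 35) - 60) = sqrt(2*(-22)/34 - 60) = sqrt(2*(-22)*(1/34) - 60) = sqrt(-22/17 - 60) = sqrt(-1042/17) = I*sqrt(17714)/17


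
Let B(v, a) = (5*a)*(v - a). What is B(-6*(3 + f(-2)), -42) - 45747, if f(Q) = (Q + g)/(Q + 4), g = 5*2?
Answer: -45747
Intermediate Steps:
g = 10
f(Q) = (10 + Q)/(4 + Q) (f(Q) = (Q + 10)/(Q + 4) = (10 + Q)/(4 + Q))
B(v, a) = 5*a*(v - a)
B(-6*(3 + f(-2)), -42) - 45747 = 5*(-42)*(-6*(3 + (10 - 2)/(4 - 2)) - 1*(-42)) - 45747 = 5*(-42)*(-6*(3 + 8/2) + 42) - 45747 = 5*(-42)*(-6*(3 + (½)*8) + 42) - 45747 = 5*(-42)*(-6*(3 + 4) + 42) - 45747 = 5*(-42)*(-6*7 + 42) - 45747 = 5*(-42)*(-42 + 42) - 45747 = 5*(-42)*0 - 45747 = 0 - 45747 = -45747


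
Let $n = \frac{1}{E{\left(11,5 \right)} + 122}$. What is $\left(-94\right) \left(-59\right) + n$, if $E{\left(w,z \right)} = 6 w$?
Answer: $\frac{1042649}{188} \approx 5546.0$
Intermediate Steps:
$n = \frac{1}{188}$ ($n = \frac{1}{6 \cdot 11 + 122} = \frac{1}{66 + 122} = \frac{1}{188} \approx 0.0053191$)
$\left(-94\right) \left(-59\right) + n = \left(-94\right) \left(-59\right) + \frac{1}{188} = 5546 + \frac{1}{188} = \frac{1042649}{188}$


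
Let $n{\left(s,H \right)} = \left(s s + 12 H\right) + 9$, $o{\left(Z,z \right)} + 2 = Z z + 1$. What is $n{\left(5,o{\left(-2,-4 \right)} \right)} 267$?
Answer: $31506$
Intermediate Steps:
$o{\left(Z,z \right)} = -1 + Z z$ ($o{\left(Z,z \right)} = -2 + \left(Z z + 1\right) = -2 + \left(1 + Z z\right) = -1 + Z z$)
$n{\left(s,H \right)} = 9 + s^{2} + 12 H$ ($n{\left(s,H \right)} = \left(s^{2} + 12 H\right) + 9 = 9 + s^{2} + 12 H$)
$n{\left(5,o{\left(-2,-4 \right)} \right)} 267 = \left(9 + 5^{2} + 12 \left(-1 - -8\right)\right) 267 = \left(9 + 25 + 12 \left(-1 + 8\right)\right) 267 = \left(9 + 25 + 12 \cdot 7\right) 267 = \left(9 + 25 + 84\right) 267 = 118 \cdot 267 = 31506$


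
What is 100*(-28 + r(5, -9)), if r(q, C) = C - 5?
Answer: -4200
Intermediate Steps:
r(q, C) = -5 + C
100*(-28 + r(5, -9)) = 100*(-28 + (-5 - 9)) = 100*(-28 - 14) = 100*(-42) = -4200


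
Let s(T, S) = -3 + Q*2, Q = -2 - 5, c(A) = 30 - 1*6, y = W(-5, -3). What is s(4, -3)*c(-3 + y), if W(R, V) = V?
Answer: -408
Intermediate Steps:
y = -3
c(A) = 24 (c(A) = 30 - 6 = 24)
Q = -7
s(T, S) = -17 (s(T, S) = -3 - 7*2 = -3 - 14 = -17)
s(4, -3)*c(-3 + y) = -17*24 = -408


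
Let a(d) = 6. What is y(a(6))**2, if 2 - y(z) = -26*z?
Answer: 24964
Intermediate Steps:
y(z) = 2 + 26*z (y(z) = 2 - (-26)*z = 2 + 26*z)
y(a(6))**2 = (2 + 26*6)**2 = (2 + 156)**2 = 158**2 = 24964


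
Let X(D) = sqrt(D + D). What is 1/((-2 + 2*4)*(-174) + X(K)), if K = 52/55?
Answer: -14355/14986594 - sqrt(1430)/29973188 ≈ -0.00095912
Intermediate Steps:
K = 52/55 (K = 52*(1/55) = 52/55 ≈ 0.94545)
X(D) = sqrt(2)*sqrt(D) (X(D) = sqrt(2*D) = sqrt(2)*sqrt(D))
1/((-2 + 2*4)*(-174) + X(K)) = 1/((-2 + 2*4)*(-174) + sqrt(2)*sqrt(52/55)) = 1/((-2 + 8)*(-174) + sqrt(2)*(2*sqrt(715)/55)) = 1/(6*(-174) + 2*sqrt(1430)/55) = 1/(-1044 + 2*sqrt(1430)/55)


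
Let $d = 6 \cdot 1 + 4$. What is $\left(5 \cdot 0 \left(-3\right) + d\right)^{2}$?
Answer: $100$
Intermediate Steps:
$d = 10$ ($d = 6 + 4 = 10$)
$\left(5 \cdot 0 \left(-3\right) + d\right)^{2} = \left(5 \cdot 0 \left(-3\right) + 10\right)^{2} = \left(0 \left(-3\right) + 10\right)^{2} = \left(0 + 10\right)^{2} = 10^{2} = 100$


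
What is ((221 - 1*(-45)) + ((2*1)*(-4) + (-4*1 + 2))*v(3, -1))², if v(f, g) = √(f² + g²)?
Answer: 71756 - 5320*√10 ≈ 54933.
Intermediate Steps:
((221 - 1*(-45)) + ((2*1)*(-4) + (-4*1 + 2))*v(3, -1))² = ((221 - 1*(-45)) + ((2*1)*(-4) + (-4*1 + 2))*√(3² + (-1)²))² = ((221 + 45) + (2*(-4) + (-4 + 2))*√(9 + 1))² = (266 + (-8 - 2)*√10)² = (266 - 10*√10)²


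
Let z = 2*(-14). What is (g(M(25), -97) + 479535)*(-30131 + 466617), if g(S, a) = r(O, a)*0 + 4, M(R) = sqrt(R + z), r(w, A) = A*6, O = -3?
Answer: 209312059954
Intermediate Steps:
r(w, A) = 6*A
z = -28
M(R) = sqrt(-28 + R) (M(R) = sqrt(R - 28) = sqrt(-28 + R))
g(S, a) = 4 (g(S, a) = (6*a)*0 + 4 = 0 + 4 = 4)
(g(M(25), -97) + 479535)*(-30131 + 466617) = (4 + 479535)*(-30131 + 466617) = 479539*436486 = 209312059954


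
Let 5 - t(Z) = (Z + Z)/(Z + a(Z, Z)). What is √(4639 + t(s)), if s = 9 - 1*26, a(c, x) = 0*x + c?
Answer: √4643 ≈ 68.140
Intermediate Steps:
a(c, x) = c (a(c, x) = 0 + c = c)
s = -17 (s = 9 - 26 = -17)
t(Z) = 4 (t(Z) = 5 - (Z + Z)/(Z + Z) = 5 - 2*Z/(2*Z) = 5 - 2*Z*1/(2*Z) = 5 - 1*1 = 5 - 1 = 4)
√(4639 + t(s)) = √(4639 + 4) = √4643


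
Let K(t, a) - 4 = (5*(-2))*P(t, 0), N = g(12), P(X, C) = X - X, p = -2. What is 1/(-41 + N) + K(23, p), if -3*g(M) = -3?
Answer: 159/40 ≈ 3.9750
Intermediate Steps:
g(M) = 1 (g(M) = -⅓*(-3) = 1)
P(X, C) = 0
N = 1
K(t, a) = 4 (K(t, a) = 4 + (5*(-2))*0 = 4 - 10*0 = 4 + 0 = 4)
1/(-41 + N) + K(23, p) = 1/(-41 + 1) + 4 = 1/(-40) + 4 = -1/40 + 4 = 159/40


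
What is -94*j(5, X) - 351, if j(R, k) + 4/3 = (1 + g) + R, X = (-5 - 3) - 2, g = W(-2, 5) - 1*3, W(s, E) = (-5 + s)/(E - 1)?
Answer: -2059/6 ≈ -343.17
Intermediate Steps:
W(s, E) = (-5 + s)/(-1 + E)
g = -19/4 (g = (-5 - 2)/(-1 + 5) - 1*3 = -7/4 - 3 = -19/4 ≈ -4.7500)
X = -10 (X = -8 - 2 = -10)
j(R, k) = -61/12 + R (j(R, k) = -4/3 + ((1 - 19/4) + R) = -4/3 + (-15/4 + R) = -61/12 + R)
-94*j(5, X) - 351 = -94*(-61/12 + 5) - 351 = -94*(-1/12) - 351 = 47/6 - 351 = -2059/6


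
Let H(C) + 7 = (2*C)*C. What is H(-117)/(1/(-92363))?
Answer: -2528067673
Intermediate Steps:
H(C) = -7 + 2*C² (H(C) = -7 + (2*C)*C = -7 + 2*C²)
H(-117)/(1/(-92363)) = (-7 + 2*(-117)²)/(1/(-92363)) = (-7 + 2*13689)/(-1/92363) = (-7 + 27378)*(-92363) = 27371*(-92363) = -2528067673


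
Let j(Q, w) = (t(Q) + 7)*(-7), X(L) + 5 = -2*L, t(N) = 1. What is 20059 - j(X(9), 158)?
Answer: 20115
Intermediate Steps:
X(L) = -5 - 2*L
j(Q, w) = -56 (j(Q, w) = (1 + 7)*(-7) = 8*(-7) = -56)
20059 - j(X(9), 158) = 20059 - 1*(-56) = 20059 + 56 = 20115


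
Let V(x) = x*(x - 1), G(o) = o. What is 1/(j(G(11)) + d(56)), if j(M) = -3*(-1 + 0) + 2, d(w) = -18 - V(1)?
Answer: -1/13 ≈ -0.076923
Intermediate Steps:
V(x) = x*(-1 + x)
d(w) = -18 (d(w) = -18 - (-1 + 1) = -18 - 0 = -18 - 1*0 = -18 + 0 = -18)
j(M) = 5 (j(M) = -3*(-1) + 2 = 3 + 2 = 5)
1/(j(G(11)) + d(56)) = 1/(5 - 18) = 1/(-13) = -1/13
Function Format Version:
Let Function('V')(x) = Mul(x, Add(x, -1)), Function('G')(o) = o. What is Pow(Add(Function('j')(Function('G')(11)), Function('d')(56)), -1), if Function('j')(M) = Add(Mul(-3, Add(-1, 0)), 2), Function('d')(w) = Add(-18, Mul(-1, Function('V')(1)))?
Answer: Rational(-1, 13) ≈ -0.076923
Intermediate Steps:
Function('V')(x) = Mul(x, Add(-1, x))
Function('d')(w) = -18 (Function('d')(w) = Add(-18, Mul(-1, Mul(1, Add(-1, 1)))) = Add(-18, Mul(-1, Mul(1, 0))) = Add(-18, Mul(-1, 0)) = Add(-18, 0) = -18)
Function('j')(M) = 5 (Function('j')(M) = Add(Mul(-3, -1), 2) = Add(3, 2) = 5)
Pow(Add(Function('j')(Function('G')(11)), Function('d')(56)), -1) = Pow(Add(5, -18), -1) = Pow(-13, -1) = Rational(-1, 13)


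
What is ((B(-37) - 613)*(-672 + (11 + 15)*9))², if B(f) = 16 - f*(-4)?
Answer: 106478216100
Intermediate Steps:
B(f) = 16 + 4*f (B(f) = 16 - (-4)*f = 16 + 4*f)
((B(-37) - 613)*(-672 + (11 + 15)*9))² = (((16 + 4*(-37)) - 613)*(-672 + (11 + 15)*9))² = (((16 - 148) - 613)*(-672 + 26*9))² = ((-132 - 613)*(-672 + 234))² = (-745*(-438))² = 326310² = 106478216100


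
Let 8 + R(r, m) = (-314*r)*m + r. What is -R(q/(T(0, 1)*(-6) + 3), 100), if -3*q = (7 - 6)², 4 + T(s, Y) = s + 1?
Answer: -30895/63 ≈ -490.40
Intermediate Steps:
T(s, Y) = -3 + s (T(s, Y) = -4 + (s + 1) = -4 + (1 + s) = -3 + s)
q = -⅓ (q = -(7 - 6)²/3 = -⅓*1² = -⅓*1 = -⅓ ≈ -0.33333)
R(r, m) = -8 + r - 314*m*r (R(r, m) = -8 + ((-314*r)*m + r) = -8 + (-314*m*r + r) = -8 + (r - 314*m*r) = -8 + r - 314*m*r)
-R(q/(T(0, 1)*(-6) + 3), 100) = -(-8 - 1/(3*((-3 + 0)*(-6) + 3)) - 314*100*(-1/(3*((-3 + 0)*(-6) + 3)))) = -(-8 - 1/(3*(-3*(-6) + 3)) - 314*100*(-1/(3*(-3*(-6) + 3)))) = -(-8 - 1/(3*(18 + 3)) - 314*100*(-1/(3*(18 + 3)))) = -(-8 - ⅓/21 - 314*100*(-⅓/21)) = -(-8 - ⅓*1/21 - 314*100*(-⅓*1/21)) = -(-8 - 1/63 - 314*100*(-1/63)) = -(-8 - 1/63 + 31400/63) = -1*30895/63 = -30895/63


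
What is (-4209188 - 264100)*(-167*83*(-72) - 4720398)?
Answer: 16651394090928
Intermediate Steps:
(-4209188 - 264100)*(-167*83*(-72) - 4720398) = -4473288*(-13861*(-72) - 4720398) = -4473288*(997992 - 4720398) = -4473288*(-3722406) = 16651394090928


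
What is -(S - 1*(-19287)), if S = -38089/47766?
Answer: -921224753/47766 ≈ -19286.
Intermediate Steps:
S = -38089/47766 (S = -38089*1/47766 = -38089/47766 ≈ -0.79741)
-(S - 1*(-19287)) = -(-38089/47766 - 1*(-19287)) = -(-38089/47766 + 19287) = -1*921224753/47766 = -921224753/47766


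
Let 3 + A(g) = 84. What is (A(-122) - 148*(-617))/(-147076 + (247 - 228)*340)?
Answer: -91397/140616 ≈ -0.64998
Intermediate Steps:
A(g) = 81 (A(g) = -3 + 84 = 81)
(A(-122) - 148*(-617))/(-147076 + (247 - 228)*340) = (81 - 148*(-617))/(-147076 + (247 - 228)*340) = (81 + 91316)/(-147076 + 19*340) = 91397/(-147076 + 6460) = 91397/(-140616) = 91397*(-1/140616) = -91397/140616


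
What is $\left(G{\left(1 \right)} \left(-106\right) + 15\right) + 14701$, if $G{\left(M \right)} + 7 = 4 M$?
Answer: $15034$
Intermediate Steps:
$G{\left(M \right)} = -7 + 4 M$
$\left(G{\left(1 \right)} \left(-106\right) + 15\right) + 14701 = \left(\left(-7 + 4 \cdot 1\right) \left(-106\right) + 15\right) + 14701 = \left(\left(-7 + 4\right) \left(-106\right) + 15\right) + 14701 = \left(\left(-3\right) \left(-106\right) + 15\right) + 14701 = \left(318 + 15\right) + 14701 = 333 + 14701 = 15034$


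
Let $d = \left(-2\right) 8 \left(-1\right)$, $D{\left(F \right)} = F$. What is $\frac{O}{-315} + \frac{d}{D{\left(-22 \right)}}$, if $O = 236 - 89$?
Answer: $- \frac{197}{165} \approx -1.1939$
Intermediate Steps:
$O = 147$ ($O = 236 - 89 = 147$)
$d = 16$ ($d = \left(-16\right) \left(-1\right) = 16$)
$\frac{O}{-315} + \frac{d}{D{\left(-22 \right)}} = \frac{147}{-315} + \frac{16}{-22} = 147 \left(- \frac{1}{315}\right) + 16 \left(- \frac{1}{22}\right) = - \frac{7}{15} - \frac{8}{11} = - \frac{197}{165}$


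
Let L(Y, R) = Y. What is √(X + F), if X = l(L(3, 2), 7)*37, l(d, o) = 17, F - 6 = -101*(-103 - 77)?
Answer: √18815 ≈ 137.17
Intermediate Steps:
F = 18186 (F = 6 - 101*(-103 - 77) = 6 - 101*(-180) = 6 + 18180 = 18186)
X = 629 (X = 17*37 = 629)
√(X + F) = √(629 + 18186) = √18815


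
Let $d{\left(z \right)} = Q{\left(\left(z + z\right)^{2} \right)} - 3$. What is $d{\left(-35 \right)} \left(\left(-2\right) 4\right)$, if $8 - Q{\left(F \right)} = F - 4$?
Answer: $39128$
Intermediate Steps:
$Q{\left(F \right)} = 12 - F$ ($Q{\left(F \right)} = 8 - \left(F - 4\right) = 8 - \left(-4 + F\right) = 12 - F$)
$d{\left(z \right)} = 9 - 4 z^{2}$ ($d{\left(z \right)} = \left(12 - \left(z + z\right)^{2}\right) - 3 = \left(12 - \left(2 z\right)^{2}\right) - 3 = \left(12 - 4 z^{2}\right) - 3 = 9 - 4 z^{2}$)
$d{\left(-35 \right)} \left(\left(-2\right) 4\right) = \left(9 - 4 \left(-35\right)^{2}\right) \left(\left(-2\right) 4\right) = \left(9 - 4900\right) \left(-8\right) = \left(-4891\right) \left(-8\right) = 39128$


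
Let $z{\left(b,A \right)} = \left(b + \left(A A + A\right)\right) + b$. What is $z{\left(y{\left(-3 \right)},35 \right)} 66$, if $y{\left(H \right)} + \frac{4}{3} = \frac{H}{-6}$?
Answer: $83050$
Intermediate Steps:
$y{\left(H \right)} = - \frac{4}{3} - \frac{H}{6}$ ($y{\left(H \right)} = - \frac{4}{3} + \frac{H}{-6} = - \frac{4}{3} + H \left(- \frac{1}{6}\right) = - \frac{4}{3} - \frac{H}{6}$)
$z{\left(b,A \right)} = A + A^{2} + 2 b$ ($z{\left(b,A \right)} = \left(b + \left(A^{2} + A\right)\right) + b = \left(b + \left(A + A^{2}\right)\right) + b = \left(A + b + A^{2}\right) + b = A + A^{2} + 2 b$)
$z{\left(y{\left(-3 \right)},35 \right)} 66 = \left(35 + 35^{2} + 2 \left(- \frac{4}{3} - - \frac{1}{2}\right)\right) 66 = \left(35 + 1225 + 2 \left(- \frac{4}{3} + \frac{1}{2}\right)\right) 66 = \left(35 + 1225 + 2 \left(- \frac{5}{6}\right)\right) 66 = \left(35 + 1225 - \frac{5}{3}\right) 66 = \frac{3775}{3} \cdot 66 = 83050$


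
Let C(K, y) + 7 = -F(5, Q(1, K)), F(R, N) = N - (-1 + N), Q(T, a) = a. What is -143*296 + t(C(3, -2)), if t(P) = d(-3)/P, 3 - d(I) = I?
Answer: -169315/4 ≈ -42329.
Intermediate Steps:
d(I) = 3 - I
F(R, N) = 1 (F(R, N) = N + (1 - N) = 1)
C(K, y) = -8 (C(K, y) = -7 - 1*1 = -7 - 1 = -8)
t(P) = 6/P (t(P) = (3 - 1*(-3))/P = (3 + 3)/P = 6/P)
-143*296 + t(C(3, -2)) = -143*296 + 6/(-8) = -42328 + 6*(-⅛) = -42328 - ¾ = -169315/4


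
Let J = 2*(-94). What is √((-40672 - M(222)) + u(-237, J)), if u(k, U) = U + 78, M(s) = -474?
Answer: 2*I*√10077 ≈ 200.77*I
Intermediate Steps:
J = -188
u(k, U) = 78 + U
√((-40672 - M(222)) + u(-237, J)) = √((-40672 - 1*(-474)) + (78 - 188)) = √((-40672 + 474) - 110) = √(-40198 - 110) = √(-40308) = 2*I*√10077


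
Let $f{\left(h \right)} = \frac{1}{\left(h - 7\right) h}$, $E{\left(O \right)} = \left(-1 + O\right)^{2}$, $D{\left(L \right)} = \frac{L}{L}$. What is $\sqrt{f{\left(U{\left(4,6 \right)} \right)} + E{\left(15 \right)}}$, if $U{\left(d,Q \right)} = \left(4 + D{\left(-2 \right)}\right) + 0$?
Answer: $\frac{\sqrt{19590}}{10} \approx 13.996$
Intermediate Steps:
$D{\left(L \right)} = 1$
$U{\left(d,Q \right)} = 5$ ($U{\left(d,Q \right)} = \left(4 + 1\right) + 0 = 5 + 0 = 5$)
$f{\left(h \right)} = \frac{1}{h \left(-7 + h\right)}$ ($f{\left(h \right)} = \frac{1}{\left(-7 + h\right) h} = \frac{1}{h \left(-7 + h\right)}$)
$\sqrt{f{\left(U{\left(4,6 \right)} \right)} + E{\left(15 \right)}} = \sqrt{\frac{1}{5 \left(-7 + 5\right)} + \left(-1 + 15\right)^{2}} = \sqrt{\frac{1}{5 \left(-2\right)} + 14^{2}} = \sqrt{\frac{1}{5} \left(- \frac{1}{2}\right) + 196} = \sqrt{- \frac{1}{10} + 196} = \sqrt{\frac{1959}{10}} = \frac{\sqrt{19590}}{10}$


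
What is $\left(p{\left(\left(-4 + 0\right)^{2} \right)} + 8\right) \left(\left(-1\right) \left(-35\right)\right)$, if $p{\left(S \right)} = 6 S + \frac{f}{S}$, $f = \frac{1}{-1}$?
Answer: $\frac{58205}{16} \approx 3637.8$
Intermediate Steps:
$f = -1$
$p{\left(S \right)} = - \frac{1}{S} + 6 S$ ($p{\left(S \right)} = 6 S - \frac{1}{S} = - \frac{1}{S} + 6 S$)
$\left(p{\left(\left(-4 + 0\right)^{2} \right)} + 8\right) \left(\left(-1\right) \left(-35\right)\right) = \left(\left(- \frac{1}{\left(-4 + 0\right)^{2}} + 6 \left(-4 + 0\right)^{2}\right) + 8\right) \left(\left(-1\right) \left(-35\right)\right) = \left(\left(- \frac{1}{\left(-4\right)^{2}} + 6 \left(-4\right)^{2}\right) + 8\right) 35 = \left(\left(- \frac{1}{16} + 6 \cdot 16\right) + 8\right) 35 = \left(\left(\left(-1\right) \frac{1}{16} + 96\right) + 8\right) 35 = \left(\left(- \frac{1}{16} + 96\right) + 8\right) 35 = \left(\frac{1535}{16} + 8\right) 35 = \frac{1663}{16} \cdot 35 = \frac{58205}{16}$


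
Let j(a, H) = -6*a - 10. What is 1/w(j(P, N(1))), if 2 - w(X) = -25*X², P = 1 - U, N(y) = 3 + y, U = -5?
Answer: 1/52902 ≈ 1.8903e-5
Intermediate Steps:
P = 6 (P = 1 - 1*(-5) = 1 + 5 = 6)
j(a, H) = -10 - 6*a
w(X) = 2 + 25*X² (w(X) = 2 - (-25)*X² = 2 + 25*X²)
1/w(j(P, N(1))) = 1/(2 + 25*(-10 - 6*6)²) = 1/(2 + 25*(-10 - 36)²) = 1/(2 + 25*(-46)²) = 1/(2 + 25*2116) = 1/(2 + 52900) = 1/52902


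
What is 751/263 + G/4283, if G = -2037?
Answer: 2680802/1126429 ≈ 2.3799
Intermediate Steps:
751/263 + G/4283 = 751/263 - 2037/4283 = 2680802/1126429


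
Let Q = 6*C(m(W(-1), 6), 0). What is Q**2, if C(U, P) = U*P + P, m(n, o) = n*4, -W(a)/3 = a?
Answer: 0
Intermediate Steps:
W(a) = -3*a
m(n, o) = 4*n
C(U, P) = P + P*U (C(U, P) = P*U + P = P + P*U)
Q = 0 (Q = 6*(0*(1 + 4*(-3*(-1)))) = 6*(0*(1 + 4*3)) = 6*(0*(1 + 12)) = 6*(0*13) = 6*0 = 0)
Q**2 = 0**2 = 0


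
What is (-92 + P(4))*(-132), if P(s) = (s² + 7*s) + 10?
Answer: 5016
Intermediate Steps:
P(s) = 10 + s² + 7*s
(-92 + P(4))*(-132) = (-92 + (10 + 4² + 7*4))*(-132) = (-92 + (10 + 16 + 28))*(-132) = (-92 + 54)*(-132) = -38*(-132) = 5016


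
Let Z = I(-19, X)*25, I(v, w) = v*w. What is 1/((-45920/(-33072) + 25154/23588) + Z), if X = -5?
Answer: 24378198/57958065689 ≈ 0.00042062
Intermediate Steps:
Z = 2375 (Z = -19*(-5)*25 = 95*25 = 2375)
1/((-45920/(-33072) + 25154/23588) + Z) = 1/((-45920/(-33072) + 25154/23588) + 2375) = 1/((-45920*(-1/33072) + 25154*(1/23588)) + 2375) = 1/((2870/2067 + 12577/11794) + 2375) = 1/(59845439/24378198 + 2375) = 1/(57958065689/24378198) = 24378198/57958065689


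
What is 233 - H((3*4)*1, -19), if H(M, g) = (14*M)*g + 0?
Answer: 3425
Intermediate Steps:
H(M, g) = 14*M*g (H(M, g) = 14*M*g + 0 = 14*M*g)
233 - H((3*4)*1, -19) = 233 - 14*(3*4)*1*(-19) = 233 - 14*12*1*(-19) = 233 - 14*12*(-19) = 233 - 1*(-3192) = 233 + 3192 = 3425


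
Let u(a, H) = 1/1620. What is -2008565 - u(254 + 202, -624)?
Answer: -3253875301/1620 ≈ -2.0086e+6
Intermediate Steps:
u(a, H) = 1/1620
-2008565 - u(254 + 202, -624) = -2008565 - 1*1/1620 = -2008565 - 1/1620 = -3253875301/1620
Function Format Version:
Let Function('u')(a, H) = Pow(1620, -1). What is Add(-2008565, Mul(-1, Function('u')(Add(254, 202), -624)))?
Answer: Rational(-3253875301, 1620) ≈ -2.0086e+6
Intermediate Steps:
Function('u')(a, H) = Rational(1, 1620)
Add(-2008565, Mul(-1, Function('u')(Add(254, 202), -624))) = Add(-2008565, Mul(-1, Rational(1, 1620))) = Add(-2008565, Rational(-1, 1620)) = Rational(-3253875301, 1620)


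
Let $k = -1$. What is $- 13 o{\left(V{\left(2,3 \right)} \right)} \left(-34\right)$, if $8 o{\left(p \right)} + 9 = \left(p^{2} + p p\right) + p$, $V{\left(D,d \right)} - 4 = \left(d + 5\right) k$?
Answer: $\frac{4199}{4} \approx 1049.8$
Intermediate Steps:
$V{\left(D,d \right)} = -1 - d$ ($V{\left(D,d \right)} = 4 + \left(d + 5\right) \left(-1\right) = 4 + \left(5 + d\right) \left(-1\right) = 4 - \left(5 + d\right) = -1 - d$)
$o{\left(p \right)} = - \frac{9}{8} + \frac{p^{2}}{4} + \frac{p}{8}$ ($o{\left(p \right)} = - \frac{9}{8} + \frac{\left(p^{2} + p p\right) + p}{8} = - \frac{9}{8} + \frac{\left(p^{2} + p^{2}\right) + p}{8} = - \frac{9}{8} + \frac{2 p^{2} + p}{8} = - \frac{9}{8} + \frac{p + 2 p^{2}}{8} = - \frac{9}{8} + \left(\frac{p^{2}}{4} + \frac{p}{8}\right) = - \frac{9}{8} + \frac{p^{2}}{4} + \frac{p}{8}$)
$- 13 o{\left(V{\left(2,3 \right)} \right)} \left(-34\right) = - 13 \left(- \frac{9}{8} + \frac{\left(-1 - 3\right)^{2}}{4} + \frac{-1 - 3}{8}\right) \left(-34\right) = - 13 \left(- \frac{9}{8} + \frac{\left(-4\right)^{2}}{4} + \frac{1}{8} \left(-4\right)\right) \left(-34\right) = - 13 \left(- \frac{9}{8} + \frac{1}{4} \cdot 16 - \frac{1}{2}\right) \left(-34\right) = - 13 \left(- \frac{9}{8} + 4 - \frac{1}{2}\right) \left(-34\right) = \left(-13\right) \frac{19}{8} \left(-34\right) = \left(- \frac{247}{8}\right) \left(-34\right) = \frac{4199}{4}$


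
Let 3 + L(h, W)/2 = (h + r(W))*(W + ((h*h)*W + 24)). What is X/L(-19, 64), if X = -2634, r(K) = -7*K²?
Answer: 1317/665401675 ≈ 1.9793e-6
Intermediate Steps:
L(h, W) = -6 + 2*(h - 7*W²)*(24 + W + W*h²) (L(h, W) = -6 + 2*((h - 7*W²)*(W + ((h*h)*W + 24))) = -6 + 2*((h - 7*W²)*(W + (h²*W + 24))) = -6 + 2*((h - 7*W²)*(W + (W*h² + 24))) = -6 + 2*((h - 7*W²)*(W + (24 + W*h²))) = -6 + 2*((h - 7*W²)*(24 + W + W*h²)) = -6 + 2*(h - 7*W²)*(24 + W + W*h²))
X/L(-19, 64) = -2634/(-6 - 336*64² - 14*64³ + 48*(-19) - 14*64³*(-19)² + 2*64*(-19) + 2*64*(-19)³) = -2634/(-6 - 336*4096 - 14*262144 - 912 - 14*262144*361 - 2432 + 2*64*(-6859)) = -2634/(-6 - 1376256 - 3670016 - 912 - 1324875776 - 2432 - 877952) = -2634/(-1330803350) = -2634*(-1/1330803350) = 1317/665401675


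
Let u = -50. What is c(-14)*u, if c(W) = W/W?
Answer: -50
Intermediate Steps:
c(W) = 1
c(-14)*u = 1*(-50) = -50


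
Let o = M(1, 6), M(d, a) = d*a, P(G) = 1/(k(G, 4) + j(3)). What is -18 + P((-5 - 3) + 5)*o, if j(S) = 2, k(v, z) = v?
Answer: -24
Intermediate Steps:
P(G) = 1/(2 + G) (P(G) = 1/(G + 2) = 1/(2 + G))
M(d, a) = a*d
o = 6 (o = 6*1 = 6)
-18 + P((-5 - 3) + 5)*o = -18 + 6/(2 + ((-5 - 3) + 5)) = -18 + 6/(2 + (-8 + 5)) = -18 + 6/(2 - 3) = -18 + 6/(-1) = -18 - 1*6 = -18 - 6 = -24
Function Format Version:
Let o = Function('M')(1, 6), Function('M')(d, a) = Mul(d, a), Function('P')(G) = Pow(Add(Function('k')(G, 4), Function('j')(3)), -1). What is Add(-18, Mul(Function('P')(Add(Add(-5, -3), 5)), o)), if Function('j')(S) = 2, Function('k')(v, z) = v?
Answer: -24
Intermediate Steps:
Function('P')(G) = Pow(Add(2, G), -1) (Function('P')(G) = Pow(Add(G, 2), -1) = Pow(Add(2, G), -1))
Function('M')(d, a) = Mul(a, d)
o = 6 (o = Mul(6, 1) = 6)
Add(-18, Mul(Function('P')(Add(Add(-5, -3), 5)), o)) = Add(-18, Mul(Pow(Add(2, Add(Add(-5, -3), 5)), -1), 6)) = Add(-18, Mul(Pow(Add(2, Add(-8, 5)), -1), 6)) = Add(-18, Mul(Pow(Add(2, -3), -1), 6)) = Add(-18, Mul(Pow(-1, -1), 6)) = Add(-18, Mul(-1, 6)) = Add(-18, -6) = -24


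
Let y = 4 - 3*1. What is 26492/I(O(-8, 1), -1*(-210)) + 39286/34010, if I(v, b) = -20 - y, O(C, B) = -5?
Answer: -450083957/357105 ≈ -1260.4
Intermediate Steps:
y = 1 (y = 4 - 3 = 1)
I(v, b) = -21 (I(v, b) = -20 - 1*1 = -20 - 1 = -21)
26492/I(O(-8, 1), -1*(-210)) + 39286/34010 = 26492/(-21) + 39286/34010 = 26492*(-1/21) + 39286*(1/34010) = -26492/21 + 19643/17005 = -450083957/357105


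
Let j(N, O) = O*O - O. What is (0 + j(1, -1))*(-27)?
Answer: -54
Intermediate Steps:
j(N, O) = O² - O
(0 + j(1, -1))*(-27) = (0 - (-1 - 1))*(-27) = (0 - 1*(-2))*(-27) = (0 + 2)*(-27) = 2*(-27) = -54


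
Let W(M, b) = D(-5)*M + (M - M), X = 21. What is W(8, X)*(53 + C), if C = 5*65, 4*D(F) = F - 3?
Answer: -6048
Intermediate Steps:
D(F) = -¾ + F/4 (D(F) = (F - 3)/4 = (-3 + F)/4 = -¾ + F/4)
C = 325
W(M, b) = -2*M (W(M, b) = (-¾ + (¼)*(-5))*M + (M - M) = (-¾ - 5/4)*M + 0 = -2*M + 0 = -2*M)
W(8, X)*(53 + C) = (-2*8)*(53 + 325) = -16*378 = -6048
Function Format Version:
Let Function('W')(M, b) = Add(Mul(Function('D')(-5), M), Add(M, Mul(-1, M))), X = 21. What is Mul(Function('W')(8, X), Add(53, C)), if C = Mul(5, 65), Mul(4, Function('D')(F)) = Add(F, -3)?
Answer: -6048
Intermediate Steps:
Function('D')(F) = Add(Rational(-3, 4), Mul(Rational(1, 4), F)) (Function('D')(F) = Mul(Rational(1, 4), Add(F, -3)) = Mul(Rational(1, 4), Add(-3, F)) = Add(Rational(-3, 4), Mul(Rational(1, 4), F)))
C = 325
Function('W')(M, b) = Mul(-2, M) (Function('W')(M, b) = Add(Mul(Add(Rational(-3, 4), Mul(Rational(1, 4), -5)), M), Add(M, Mul(-1, M))) = Add(Mul(Add(Rational(-3, 4), Rational(-5, 4)), M), 0) = Add(Mul(-2, M), 0) = Mul(-2, M))
Mul(Function('W')(8, X), Add(53, C)) = Mul(Mul(-2, 8), Add(53, 325)) = Mul(-16, 378) = -6048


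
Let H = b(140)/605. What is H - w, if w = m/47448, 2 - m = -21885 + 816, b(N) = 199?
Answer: -3305803/28706040 ≈ -0.11516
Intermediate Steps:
m = 21071 (m = 2 - (-21885 + 816) = 2 - 1*(-21069) = 2 + 21069 = 21071)
H = 199/605 ≈ 0.32893
w = 21071/47448 ≈ 0.44409
H - w = 199/605 - 1*21071/47448 = 199/605 - 21071/47448 = -3305803/28706040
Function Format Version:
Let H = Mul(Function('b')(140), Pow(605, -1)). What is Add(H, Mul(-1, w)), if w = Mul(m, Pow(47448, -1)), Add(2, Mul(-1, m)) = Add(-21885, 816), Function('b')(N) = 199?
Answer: Rational(-3305803, 28706040) ≈ -0.11516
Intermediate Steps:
m = 21071 (m = Add(2, Mul(-1, Add(-21885, 816))) = Add(2, Mul(-1, -21069)) = Add(2, 21069) = 21071)
H = Rational(199, 605) (H = Mul(199, Pow(605, -1)) = Mul(199, Rational(1, 605)) = Rational(199, 605) ≈ 0.32893)
w = Rational(21071, 47448) (w = Mul(21071, Pow(47448, -1)) = Mul(21071, Rational(1, 47448)) = Rational(21071, 47448) ≈ 0.44409)
Add(H, Mul(-1, w)) = Add(Rational(199, 605), Mul(-1, Rational(21071, 47448))) = Add(Rational(199, 605), Rational(-21071, 47448)) = Rational(-3305803, 28706040)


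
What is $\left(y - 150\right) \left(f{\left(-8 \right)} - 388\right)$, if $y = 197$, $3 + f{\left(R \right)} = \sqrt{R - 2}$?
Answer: $-18377 + 47 i \sqrt{10} \approx -18377.0 + 148.63 i$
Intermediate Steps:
$f{\left(R \right)} = -3 + \sqrt{-2 + R}$ ($f{\left(R \right)} = -3 + \sqrt{R - 2} = -3 + \sqrt{-2 + R}$)
$\left(y - 150\right) \left(f{\left(-8 \right)} - 388\right) = \left(197 - 150\right) \left(\left(-3 + \sqrt{-2 - 8}\right) - 388\right) = 47 \left(\left(-3 + \sqrt{-10}\right) - 388\right) = 47 \left(\left(-3 + i \sqrt{10}\right) - 388\right) = 47 \left(-391 + i \sqrt{10}\right) = -18377 + 47 i \sqrt{10}$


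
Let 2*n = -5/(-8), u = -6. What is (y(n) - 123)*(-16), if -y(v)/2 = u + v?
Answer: 1786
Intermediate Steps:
n = 5/16 (n = (-5/(-8))/2 = (-5*(-⅛))/2 = (½)*(5/8) = 5/16 ≈ 0.31250)
y(v) = 12 - 2*v (y(v) = -2*(-6 + v) = 12 - 2*v)
(y(n) - 123)*(-16) = ((12 - 2*5/16) - 123)*(-16) = ((12 - 5/8) - 123)*(-16) = (91/8 - 123)*(-16) = -893/8*(-16) = 1786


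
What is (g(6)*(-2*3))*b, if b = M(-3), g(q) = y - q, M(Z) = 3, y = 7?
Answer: -18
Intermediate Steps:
g(q) = 7 - q
b = 3
(g(6)*(-2*3))*b = ((7 - 1*6)*(-2*3))*3 = ((7 - 6)*(-6))*3 = (1*(-6))*3 = -6*3 = -18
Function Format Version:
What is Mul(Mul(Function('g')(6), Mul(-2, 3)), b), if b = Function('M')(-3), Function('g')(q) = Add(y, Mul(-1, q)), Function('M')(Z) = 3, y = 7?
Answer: -18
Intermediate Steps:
Function('g')(q) = Add(7, Mul(-1, q))
b = 3
Mul(Mul(Function('g')(6), Mul(-2, 3)), b) = Mul(Mul(Add(7, Mul(-1, 6)), Mul(-2, 3)), 3) = Mul(Mul(Add(7, -6), -6), 3) = Mul(Mul(1, -6), 3) = Mul(-6, 3) = -18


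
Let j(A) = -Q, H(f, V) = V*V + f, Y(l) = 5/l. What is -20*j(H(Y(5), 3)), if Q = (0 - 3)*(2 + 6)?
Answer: -480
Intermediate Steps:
H(f, V) = f + V**2 (H(f, V) = V**2 + f = f + V**2)
Q = -24 (Q = -3*8 = -24)
j(A) = 24 (j(A) = -1*(-24) = 24)
-20*j(H(Y(5), 3)) = -20*24 = -480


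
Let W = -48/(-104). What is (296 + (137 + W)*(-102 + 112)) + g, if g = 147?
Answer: 23629/13 ≈ 1817.6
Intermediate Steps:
W = 6/13 (W = -48*(-1/104) = 6/13 ≈ 0.46154)
(296 + (137 + W)*(-102 + 112)) + g = (296 + (137 + 6/13)*(-102 + 112)) + 147 = (296 + (1787/13)*10) + 147 = (296 + 17870/13) + 147 = 21718/13 + 147 = 23629/13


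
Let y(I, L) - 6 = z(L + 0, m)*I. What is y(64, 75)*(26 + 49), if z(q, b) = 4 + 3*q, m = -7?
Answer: 1099650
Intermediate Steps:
y(I, L) = 6 + I*(4 + 3*L) (y(I, L) = 6 + (4 + 3*(L + 0))*I = 6 + (4 + 3*L)*I = 6 + I*(4 + 3*L))
y(64, 75)*(26 + 49) = (6 + 64*(4 + 3*75))*(26 + 49) = (6 + 64*(4 + 225))*75 = (6 + 64*229)*75 = (6 + 14656)*75 = 14662*75 = 1099650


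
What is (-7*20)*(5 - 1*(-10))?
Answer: -2100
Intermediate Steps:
(-7*20)*(5 - 1*(-10)) = -140*(5 + 10) = -140*15 = -2100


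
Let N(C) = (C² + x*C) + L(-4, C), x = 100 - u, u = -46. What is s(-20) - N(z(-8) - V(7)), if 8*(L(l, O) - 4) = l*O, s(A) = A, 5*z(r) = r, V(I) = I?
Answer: 57667/50 ≈ 1153.3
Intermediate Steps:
z(r) = r/5
L(l, O) = 4 + O*l/8 (L(l, O) = 4 + (l*O)/8 = 4 + (O*l)/8 = 4 + O*l/8)
x = 146 (x = 100 - 1*(-46) = 100 + 46 = 146)
N(C) = 4 + C² + 291*C/2 (N(C) = (C² + 146*C) + (4 + (⅛)*C*(-4)) = (C² + 146*C) + (4 - C/2) = 4 + C² + 291*C/2)
s(-20) - N(z(-8) - V(7)) = -20 - (4 + ((⅕)*(-8) - 1*7)² + 291*((⅕)*(-8) - 1*7)/2) = -20 - (4 + (-8/5 - 7)² + 291*(-8/5 - 7)/2) = -20 - (4 + (-43/5)² + (291/2)*(-43/5)) = -20 - (4 + 1849/25 - 12513/10) = -20 - 1*(-58667/50) = -20 + 58667/50 = 57667/50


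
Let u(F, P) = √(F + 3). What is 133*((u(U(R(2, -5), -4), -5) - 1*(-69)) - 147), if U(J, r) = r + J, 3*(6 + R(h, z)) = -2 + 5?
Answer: -10374 + 133*I*√6 ≈ -10374.0 + 325.78*I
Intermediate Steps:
R(h, z) = -5 (R(h, z) = -6 + (-2 + 5)/3 = -6 + (⅓)*3 = -6 + 1 = -5)
U(J, r) = J + r
u(F, P) = √(3 + F)
133*((u(U(R(2, -5), -4), -5) - 1*(-69)) - 147) = 133*((√(3 + (-5 - 4)) - 1*(-69)) - 147) = 133*((√(3 - 9) + 69) - 147) = 133*((√(-6) + 69) - 147) = 133*((I*√6 + 69) - 147) = 133*((69 + I*√6) - 147) = 133*(-78 + I*√6) = -10374 + 133*I*√6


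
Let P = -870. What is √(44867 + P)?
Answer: √43997 ≈ 209.75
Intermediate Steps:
√(44867 + P) = √(44867 - 870) = √43997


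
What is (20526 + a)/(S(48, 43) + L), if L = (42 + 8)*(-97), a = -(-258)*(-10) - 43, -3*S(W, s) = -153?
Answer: -17903/4799 ≈ -3.7306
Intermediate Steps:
S(W, s) = 51 (S(W, s) = -⅓*(-153) = 51)
a = -2623 (a = -86*30 - 43 = -2580 - 43 = -2623)
L = -4850 (L = 50*(-97) = -4850)
(20526 + a)/(S(48, 43) + L) = (20526 - 2623)/(51 - 4850) = 17903/(-4799) = 17903*(-1/4799) = -17903/4799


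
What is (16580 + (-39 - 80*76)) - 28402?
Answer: -17941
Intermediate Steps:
(16580 + (-39 - 80*76)) - 28402 = (16580 + (-39 - 6080)) - 28402 = (16580 - 6119) - 28402 = 10461 - 28402 = -17941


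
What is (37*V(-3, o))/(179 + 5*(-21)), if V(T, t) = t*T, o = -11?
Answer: 33/2 ≈ 16.500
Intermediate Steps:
V(T, t) = T*t
(37*V(-3, o))/(179 + 5*(-21)) = (37*(-3*(-11)))/(179 + 5*(-21)) = (37*33)/(179 - 105) = 1221/74 = 1221*(1/74) = 33/2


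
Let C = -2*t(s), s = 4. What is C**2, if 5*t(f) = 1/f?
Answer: 1/100 ≈ 0.010000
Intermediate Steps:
t(f) = 1/(5*f)
C = -1/10 (C = -2/(5*4) = -2*1/20 = -1/10 ≈ -0.10000)
C**2 = (-1/10)**2 = 1/100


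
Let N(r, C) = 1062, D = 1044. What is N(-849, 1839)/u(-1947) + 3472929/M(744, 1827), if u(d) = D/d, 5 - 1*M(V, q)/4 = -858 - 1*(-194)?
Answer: -17661711/25868 ≈ -682.76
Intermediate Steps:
M(V, q) = 2676 (M(V, q) = 20 - 4*(-858 - 1*(-194)) = 20 - 4*(-858 + 194) = 20 - 4*(-664) = 20 + 2656 = 2676)
u(d) = 1044/d
N(-849, 1839)/u(-1947) + 3472929/M(744, 1827) = 1062/((1044/(-1947))) + 3472929/2676 = 1062/((1044*(-1/1947))) + 3472929*(1/2676) = 1062/(-348/649) + 1157643/892 = 1062*(-649/348) + 1157643/892 = -114873/58 + 1157643/892 = -17661711/25868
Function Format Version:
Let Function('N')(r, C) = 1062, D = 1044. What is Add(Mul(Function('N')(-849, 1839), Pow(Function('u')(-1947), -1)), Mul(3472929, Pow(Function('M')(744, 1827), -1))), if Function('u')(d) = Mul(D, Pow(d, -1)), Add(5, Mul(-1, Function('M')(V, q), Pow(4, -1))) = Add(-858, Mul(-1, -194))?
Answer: Rational(-17661711, 25868) ≈ -682.76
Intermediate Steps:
Function('M')(V, q) = 2676 (Function('M')(V, q) = Add(20, Mul(-4, Add(-858, Mul(-1, -194)))) = Add(20, Mul(-4, Add(-858, 194))) = Add(20, Mul(-4, -664)) = Add(20, 2656) = 2676)
Function('u')(d) = Mul(1044, Pow(d, -1))
Add(Mul(Function('N')(-849, 1839), Pow(Function('u')(-1947), -1)), Mul(3472929, Pow(Function('M')(744, 1827), -1))) = Add(Mul(1062, Pow(Mul(1044, Pow(-1947, -1)), -1)), Mul(3472929, Pow(2676, -1))) = Add(Mul(1062, Pow(Mul(1044, Rational(-1, 1947)), -1)), Mul(3472929, Rational(1, 2676))) = Add(Mul(1062, Pow(Rational(-348, 649), -1)), Rational(1157643, 892)) = Add(Mul(1062, Rational(-649, 348)), Rational(1157643, 892)) = Add(Rational(-114873, 58), Rational(1157643, 892)) = Rational(-17661711, 25868)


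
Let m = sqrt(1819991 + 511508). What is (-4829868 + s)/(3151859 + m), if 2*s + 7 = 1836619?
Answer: -2054781982293/1655702137397 + 651927*sqrt(2331499)/1655702137397 ≈ -1.2404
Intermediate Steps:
s = 918306 (s = -7/2 + (1/2)*1836619 = -7/2 + 1836619/2 = 918306)
m = sqrt(2331499) ≈ 1526.9
(-4829868 + s)/(3151859 + m) = (-4829868 + 918306)/(3151859 + sqrt(2331499)) = -3911562/(3151859 + sqrt(2331499))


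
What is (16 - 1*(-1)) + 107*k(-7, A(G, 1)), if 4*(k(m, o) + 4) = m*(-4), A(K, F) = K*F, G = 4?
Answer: 338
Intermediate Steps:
A(K, F) = F*K
k(m, o) = -4 - m (k(m, o) = -4 + (m*(-4))/4 = -4 + (-4*m)/4 = -4 - m)
(16 - 1*(-1)) + 107*k(-7, A(G, 1)) = (16 - 1*(-1)) + 107*(-4 - 1*(-7)) = (16 + 1) + 107*(-4 + 7) = 17 + 107*3 = 17 + 321 = 338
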